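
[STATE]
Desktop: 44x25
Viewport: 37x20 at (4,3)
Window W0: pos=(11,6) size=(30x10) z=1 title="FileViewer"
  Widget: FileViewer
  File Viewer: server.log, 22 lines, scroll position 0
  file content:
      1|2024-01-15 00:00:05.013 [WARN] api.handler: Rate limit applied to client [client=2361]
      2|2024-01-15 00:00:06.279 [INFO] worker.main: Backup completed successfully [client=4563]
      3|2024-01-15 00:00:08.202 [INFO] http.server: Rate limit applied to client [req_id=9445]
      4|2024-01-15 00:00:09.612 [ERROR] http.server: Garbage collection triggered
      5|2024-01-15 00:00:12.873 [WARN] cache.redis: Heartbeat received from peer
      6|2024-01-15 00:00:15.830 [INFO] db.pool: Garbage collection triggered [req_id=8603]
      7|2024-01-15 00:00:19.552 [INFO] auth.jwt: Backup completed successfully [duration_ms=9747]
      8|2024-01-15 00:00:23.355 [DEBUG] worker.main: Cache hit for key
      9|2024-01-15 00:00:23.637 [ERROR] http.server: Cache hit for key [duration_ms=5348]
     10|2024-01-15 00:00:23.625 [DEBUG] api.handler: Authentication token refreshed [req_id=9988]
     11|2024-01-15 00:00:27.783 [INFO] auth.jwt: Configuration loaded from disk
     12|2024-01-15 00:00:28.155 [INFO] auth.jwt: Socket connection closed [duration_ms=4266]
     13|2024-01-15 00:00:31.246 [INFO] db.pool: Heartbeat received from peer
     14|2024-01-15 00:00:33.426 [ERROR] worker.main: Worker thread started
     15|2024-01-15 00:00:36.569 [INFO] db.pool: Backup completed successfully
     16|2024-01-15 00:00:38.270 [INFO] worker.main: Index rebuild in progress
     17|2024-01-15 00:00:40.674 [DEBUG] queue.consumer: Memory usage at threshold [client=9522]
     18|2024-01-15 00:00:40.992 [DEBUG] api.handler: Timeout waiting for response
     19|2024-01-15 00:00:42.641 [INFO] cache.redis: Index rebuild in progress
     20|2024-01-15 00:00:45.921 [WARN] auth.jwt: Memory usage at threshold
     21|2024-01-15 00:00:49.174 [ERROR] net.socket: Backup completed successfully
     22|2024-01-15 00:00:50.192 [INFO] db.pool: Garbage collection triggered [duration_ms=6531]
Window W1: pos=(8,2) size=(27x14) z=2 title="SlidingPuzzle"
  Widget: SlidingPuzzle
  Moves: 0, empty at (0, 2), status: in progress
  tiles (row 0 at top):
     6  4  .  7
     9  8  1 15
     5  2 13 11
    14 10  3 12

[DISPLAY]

    ┃ SlidingPuzzle           ┃      
    ┠─────────────────────────┨      
    ┃┌────┬────┬────┬────┐    ┃      
    ┃│  6 │  4 │    │  7 │    ┃━━━━━┓
    ┃├────┼────┼────┼────┤    ┃     ┃
    ┃│  9 │  8 │  1 │ 15 │    ┃─────┨
    ┃├────┼────┼────┼────┤    ┃ [WA▲┃
    ┃│  5 │  2 │ 13 │ 11 │    ┃ [IN█┃
    ┃├────┼────┼────┼────┤    ┃ [IN░┃
    ┃│ 14 │ 10 │  3 │ 12 │    ┃ [ER░┃
    ┃└────┴────┴────┴────┘    ┃ [WA░┃
    ┃Moves: 0                 ┃ [IN▼┃
    ┗━━━━━━━━━━━━━━━━━━━━━━━━━┛━━━━━┛
                                     
                                     
                                     
                                     
                                     
                                     
                                     


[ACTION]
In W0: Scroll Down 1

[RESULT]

    ┃ SlidingPuzzle           ┃      
    ┠─────────────────────────┨      
    ┃┌────┬────┬────┬────┐    ┃      
    ┃│  6 │  4 │    │  7 │    ┃━━━━━┓
    ┃├────┼────┼────┼────┤    ┃     ┃
    ┃│  9 │  8 │  1 │ 15 │    ┃─────┨
    ┃├────┼────┼────┼────┤    ┃ [IN▲┃
    ┃│  5 │  2 │ 13 │ 11 │    ┃ [IN█┃
    ┃├────┼────┼────┼────┤    ┃ [ER░┃
    ┃│ 14 │ 10 │  3 │ 12 │    ┃ [WA░┃
    ┃└────┴────┴────┴────┘    ┃ [IN░┃
    ┃Moves: 0                 ┃ [IN▼┃
    ┗━━━━━━━━━━━━━━━━━━━━━━━━━┛━━━━━┛
                                     
                                     
                                     
                                     
                                     
                                     
                                     


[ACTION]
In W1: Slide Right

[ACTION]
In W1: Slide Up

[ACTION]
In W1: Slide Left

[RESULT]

    ┃ SlidingPuzzle           ┃      
    ┠─────────────────────────┨      
    ┃┌────┬────┬────┬────┐    ┃      
    ┃│  6 │  8 │  4 │  7 │    ┃━━━━━┓
    ┃├────┼────┼────┼────┤    ┃     ┃
    ┃│  9 │  1 │    │ 15 │    ┃─────┨
    ┃├────┼────┼────┼────┤    ┃ [IN▲┃
    ┃│  5 │  2 │ 13 │ 11 │    ┃ [IN█┃
    ┃├────┼────┼────┼────┤    ┃ [ER░┃
    ┃│ 14 │ 10 │  3 │ 12 │    ┃ [WA░┃
    ┃└────┴────┴────┴────┘    ┃ [IN░┃
    ┃Moves: 3                 ┃ [IN▼┃
    ┗━━━━━━━━━━━━━━━━━━━━━━━━━┛━━━━━┛
                                     
                                     
                                     
                                     
                                     
                                     
                                     


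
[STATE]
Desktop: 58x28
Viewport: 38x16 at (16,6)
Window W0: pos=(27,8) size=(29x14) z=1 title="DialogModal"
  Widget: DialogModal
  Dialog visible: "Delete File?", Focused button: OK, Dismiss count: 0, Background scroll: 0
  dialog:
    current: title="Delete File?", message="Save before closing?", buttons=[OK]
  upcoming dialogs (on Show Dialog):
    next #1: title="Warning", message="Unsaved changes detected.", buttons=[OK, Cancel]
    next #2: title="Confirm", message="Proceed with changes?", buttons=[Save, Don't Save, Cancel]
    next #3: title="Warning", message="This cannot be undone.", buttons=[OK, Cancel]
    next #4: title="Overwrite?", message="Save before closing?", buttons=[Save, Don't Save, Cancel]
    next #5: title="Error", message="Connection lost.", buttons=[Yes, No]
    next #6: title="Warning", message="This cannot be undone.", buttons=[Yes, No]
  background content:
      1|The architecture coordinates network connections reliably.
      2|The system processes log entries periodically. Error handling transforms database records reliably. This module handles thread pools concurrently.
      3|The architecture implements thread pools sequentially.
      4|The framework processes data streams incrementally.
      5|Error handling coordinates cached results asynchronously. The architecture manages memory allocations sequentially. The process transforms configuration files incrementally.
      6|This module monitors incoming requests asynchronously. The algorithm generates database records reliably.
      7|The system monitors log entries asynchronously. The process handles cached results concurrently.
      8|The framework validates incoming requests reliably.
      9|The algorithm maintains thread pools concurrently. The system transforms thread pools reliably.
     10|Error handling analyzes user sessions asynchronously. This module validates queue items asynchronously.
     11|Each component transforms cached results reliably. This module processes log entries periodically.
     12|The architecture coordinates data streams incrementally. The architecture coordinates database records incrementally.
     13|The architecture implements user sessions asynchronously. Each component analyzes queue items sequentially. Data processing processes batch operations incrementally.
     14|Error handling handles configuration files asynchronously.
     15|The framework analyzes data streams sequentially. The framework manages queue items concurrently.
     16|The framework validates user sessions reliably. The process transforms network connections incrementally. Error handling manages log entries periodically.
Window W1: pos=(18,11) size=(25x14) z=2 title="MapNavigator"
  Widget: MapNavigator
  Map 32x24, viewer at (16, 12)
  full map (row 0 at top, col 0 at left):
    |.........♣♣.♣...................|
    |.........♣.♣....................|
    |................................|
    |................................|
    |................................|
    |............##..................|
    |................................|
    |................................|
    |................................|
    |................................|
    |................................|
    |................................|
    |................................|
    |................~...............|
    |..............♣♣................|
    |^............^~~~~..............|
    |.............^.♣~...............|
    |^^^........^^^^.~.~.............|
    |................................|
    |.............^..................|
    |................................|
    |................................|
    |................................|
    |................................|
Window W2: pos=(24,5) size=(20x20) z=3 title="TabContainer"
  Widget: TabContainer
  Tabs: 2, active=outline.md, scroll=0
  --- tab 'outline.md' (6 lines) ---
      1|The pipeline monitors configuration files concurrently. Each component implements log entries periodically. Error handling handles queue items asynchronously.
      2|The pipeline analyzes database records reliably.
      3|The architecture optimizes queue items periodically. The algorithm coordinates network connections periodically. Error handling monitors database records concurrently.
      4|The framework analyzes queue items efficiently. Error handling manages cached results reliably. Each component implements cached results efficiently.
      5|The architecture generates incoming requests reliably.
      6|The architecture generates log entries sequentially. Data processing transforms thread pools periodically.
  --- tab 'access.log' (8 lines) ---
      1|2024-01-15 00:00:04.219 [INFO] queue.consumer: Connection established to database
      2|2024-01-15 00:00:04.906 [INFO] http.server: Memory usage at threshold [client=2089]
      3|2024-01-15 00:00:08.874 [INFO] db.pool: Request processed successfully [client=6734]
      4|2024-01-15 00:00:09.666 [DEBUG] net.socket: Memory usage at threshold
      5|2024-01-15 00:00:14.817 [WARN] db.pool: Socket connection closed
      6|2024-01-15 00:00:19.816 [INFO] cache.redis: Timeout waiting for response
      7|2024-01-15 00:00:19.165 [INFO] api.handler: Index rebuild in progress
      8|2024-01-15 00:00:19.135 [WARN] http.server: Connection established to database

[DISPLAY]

        ┃ TabContainer     ┃          
        ┠──────────────────┨          
        ┃[outline.md]│ acce┃━━━━━━━━━━
        ┃──────────────────┃          
        ┃The pipeline monit┃──────────
  ┏━━━━━┃The pipeline analy┃ coordinat
  ┃ MapN┃The architecture o┃sses log e
  ┠─────┃The framework anal┃────────┐t
  ┃.....┃The architecture g┃ile?    │a
  ┃.....┃The architecture g┃closing?│s
  ┃.....┃                  ┃        │m
  ┃.....┃                  ┃────────┘n
  ┃.....┃                  ┃lidates in
  ┃.....┃                  ┃intains th
  ┃.....┃                  ┃nalyzes us
  ┃.....┃                  ┃━━━━━━━━━━


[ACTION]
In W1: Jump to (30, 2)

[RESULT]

        ┃ TabContainer     ┃          
        ┠──────────────────┨          
        ┃[outline.md]│ acce┃━━━━━━━━━━
        ┃──────────────────┃          
        ┃The pipeline monit┃──────────
  ┏━━━━━┃The pipeline analy┃ coordinat
  ┃ MapN┃The architecture o┃sses log e
  ┠─────┃The framework anal┃────────┐t
  ┃     ┃The architecture g┃ile?    │a
  ┃     ┃The architecture g┃closing?│s
  ┃     ┃                  ┃        │m
  ┃.....┃                  ┃────────┘n
  ┃.....┃                  ┃lidates in
  ┃.....┃                  ┃intains th
  ┃.....┃                  ┃nalyzes us
  ┃.....┃                  ┃━━━━━━━━━━


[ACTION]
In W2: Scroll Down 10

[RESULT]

        ┃ TabContainer     ┃          
        ┠──────────────────┨          
        ┃[outline.md]│ acce┃━━━━━━━━━━
        ┃──────────────────┃          
        ┃The architecture g┃──────────
  ┏━━━━━┃                  ┃ coordinat
  ┃ MapN┃                  ┃sses log e
  ┠─────┃                  ┃────────┐t
  ┃     ┃                  ┃ile?    │a
  ┃     ┃                  ┃closing?│s
  ┃     ┃                  ┃        │m
  ┃.....┃                  ┃────────┘n
  ┃.....┃                  ┃lidates in
  ┃.....┃                  ┃intains th
  ┃.....┃                  ┃nalyzes us
  ┃.....┃                  ┃━━━━━━━━━━


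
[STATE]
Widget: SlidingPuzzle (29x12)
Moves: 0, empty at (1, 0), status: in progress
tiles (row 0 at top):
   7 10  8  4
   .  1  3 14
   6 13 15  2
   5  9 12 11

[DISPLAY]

┌────┬────┬────┬────┐        
│  7 │ 10 │  8 │  4 │        
├────┼────┼────┼────┤        
│    │  1 │  3 │ 14 │        
├────┼────┼────┼────┤        
│  6 │ 13 │ 15 │  2 │        
├────┼────┼────┼────┤        
│  5 │  9 │ 12 │ 11 │        
└────┴────┴────┴────┘        
Moves: 0                     
                             
                             


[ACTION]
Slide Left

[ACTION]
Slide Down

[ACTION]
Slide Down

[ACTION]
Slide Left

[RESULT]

┌────┬────┬────┬────┐        
│  7 │  8 │    │  4 │        
├────┼────┼────┼────┤        
│  1 │ 10 │  3 │ 14 │        
├────┼────┼────┼────┤        
│  6 │ 13 │ 15 │  2 │        
├────┼────┼────┼────┤        
│  5 │  9 │ 12 │ 11 │        
└────┴────┴────┴────┘        
Moves: 3                     
                             
                             


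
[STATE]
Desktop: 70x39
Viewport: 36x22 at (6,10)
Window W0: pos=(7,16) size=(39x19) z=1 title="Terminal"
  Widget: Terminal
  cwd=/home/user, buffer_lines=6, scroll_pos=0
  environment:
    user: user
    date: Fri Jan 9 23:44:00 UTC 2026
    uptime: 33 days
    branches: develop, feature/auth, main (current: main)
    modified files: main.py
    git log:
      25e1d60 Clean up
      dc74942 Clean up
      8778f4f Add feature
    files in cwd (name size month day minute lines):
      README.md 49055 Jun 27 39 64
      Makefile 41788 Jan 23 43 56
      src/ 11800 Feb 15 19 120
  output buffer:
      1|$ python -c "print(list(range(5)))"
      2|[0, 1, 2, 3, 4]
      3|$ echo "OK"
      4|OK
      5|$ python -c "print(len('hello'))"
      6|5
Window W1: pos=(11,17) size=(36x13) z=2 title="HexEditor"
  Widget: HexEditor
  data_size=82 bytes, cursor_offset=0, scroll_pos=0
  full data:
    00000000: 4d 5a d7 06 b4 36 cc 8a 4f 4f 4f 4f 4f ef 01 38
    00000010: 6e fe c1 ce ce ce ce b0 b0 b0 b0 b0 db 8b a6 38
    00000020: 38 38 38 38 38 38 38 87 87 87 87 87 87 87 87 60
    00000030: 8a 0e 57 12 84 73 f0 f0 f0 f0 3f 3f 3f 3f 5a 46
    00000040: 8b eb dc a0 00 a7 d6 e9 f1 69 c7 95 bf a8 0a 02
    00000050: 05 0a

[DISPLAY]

                                    
                                    
                                    
                                    
                                    
                                    
 ┏━━━━━━━━━━━━━━━━━━━━━━━━━━━━━━━━━━
 ┃ Te┏━━━━━━━━━━━━━━━━━━━━━━━━━━━━━━
 ┠───┃ HexEditor                    
 ┃$ p┠──────────────────────────────
 ┃[0,┃00000000  4D 5a d7 06 b4 36 cc
 ┃$ e┃00000010  6e fe c1 ce ce ce ce
 ┃OK ┃00000020  38 38 38 38 38 38 38
 ┃$ p┃00000030  8a 0e 57 12 84 73 f0
 ┃5  ┃00000040  8b eb dc a0 00 a7 d6
 ┃$ █┃00000050  05 0a               
 ┃   ┃                              
 ┃   ┃                              
 ┃   ┃                              
 ┃   ┗━━━━━━━━━━━━━━━━━━━━━━━━━━━━━━
 ┃                                  
 ┃                                  


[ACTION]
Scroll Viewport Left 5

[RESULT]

                                    
                                    
                                    
                                    
                                    
                                    
      ┏━━━━━━━━━━━━━━━━━━━━━━━━━━━━━
      ┃ Te┏━━━━━━━━━━━━━━━━━━━━━━━━━
      ┠───┃ HexEditor               
      ┃$ p┠─────────────────────────
      ┃[0,┃00000000  4D 5a d7 06 b4 
      ┃$ e┃00000010  6e fe c1 ce ce 
      ┃OK ┃00000020  38 38 38 38 38 
      ┃$ p┃00000030  8a 0e 57 12 84 
      ┃5  ┃00000040  8b eb dc a0 00 
      ┃$ █┃00000050  05 0a          
      ┃   ┃                         
      ┃   ┃                         
      ┃   ┃                         
      ┃   ┗━━━━━━━━━━━━━━━━━━━━━━━━━
      ┃                             
      ┃                             


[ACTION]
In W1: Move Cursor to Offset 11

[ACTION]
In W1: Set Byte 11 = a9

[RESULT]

                                    
                                    
                                    
                                    
                                    
                                    
      ┏━━━━━━━━━━━━━━━━━━━━━━━━━━━━━
      ┃ Te┏━━━━━━━━━━━━━━━━━━━━━━━━━
      ┠───┃ HexEditor               
      ┃$ p┠─────────────────────────
      ┃[0,┃00000000  4d 5a d7 06 b4 
      ┃$ e┃00000010  6e fe c1 ce ce 
      ┃OK ┃00000020  38 38 38 38 38 
      ┃$ p┃00000030  8a 0e 57 12 84 
      ┃5  ┃00000040  8b eb dc a0 00 
      ┃$ █┃00000050  05 0a          
      ┃   ┃                         
      ┃   ┃                         
      ┃   ┃                         
      ┃   ┗━━━━━━━━━━━━━━━━━━━━━━━━━
      ┃                             
      ┃                             


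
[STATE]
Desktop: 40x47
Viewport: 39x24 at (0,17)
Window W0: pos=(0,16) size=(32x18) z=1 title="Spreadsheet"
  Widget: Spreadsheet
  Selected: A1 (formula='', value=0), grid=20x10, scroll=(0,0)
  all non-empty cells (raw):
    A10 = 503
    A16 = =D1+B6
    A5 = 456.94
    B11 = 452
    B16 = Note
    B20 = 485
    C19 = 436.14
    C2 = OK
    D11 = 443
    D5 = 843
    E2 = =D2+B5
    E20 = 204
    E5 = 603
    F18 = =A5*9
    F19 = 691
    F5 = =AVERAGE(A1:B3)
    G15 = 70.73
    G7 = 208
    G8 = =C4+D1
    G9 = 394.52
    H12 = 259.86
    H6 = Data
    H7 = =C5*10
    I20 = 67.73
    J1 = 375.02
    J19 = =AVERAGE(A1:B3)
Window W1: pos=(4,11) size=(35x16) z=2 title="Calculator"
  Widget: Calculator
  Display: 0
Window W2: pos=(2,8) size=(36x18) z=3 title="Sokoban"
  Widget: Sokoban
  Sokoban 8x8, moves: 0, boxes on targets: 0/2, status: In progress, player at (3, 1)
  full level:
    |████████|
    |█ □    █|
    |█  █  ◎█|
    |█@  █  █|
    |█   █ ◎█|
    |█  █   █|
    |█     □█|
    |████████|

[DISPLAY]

┃ ┃█     □█                          ┃┃
┠─┃████████                          ┃┃
┃A┃Moves: 0  0/2                     ┃┃
┃ ┃                                  ┃┃
┃-┃                                  ┃┃
┃ ┃                                  ┃┃
┃ ┃                                  ┃┃
┃ ┃                                  ┃┃
┃ ┗━━━━━━━━━━━━━━━━━━━━━━━━━━━━━━━━━━┛┃
┃  5┗━━━━━━━━━━━━━━━━━━━━━━━━━━━━━━━━━┛
┃  6        0       0       0  ┃       
┃  7        0       0       0  ┃       
┃  8        0       0       0  ┃       
┃  9        0       0       0  ┃       
┃ 10      503       0       0  ┃       
┃ 11        0     452       0  ┃       
┗━━━━━━━━━━━━━━━━━━━━━━━━━━━━━━┛       
                                       
                                       
                                       
                                       
                                       
                                       
                                       


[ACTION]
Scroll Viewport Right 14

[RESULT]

 ┃█     □█                          ┃┃ 
─┃████████                          ┃┃ 
A┃Moves: 0  0/2                     ┃┃ 
 ┃                                  ┃┃ 
-┃                                  ┃┃ 
 ┃                                  ┃┃ 
 ┃                                  ┃┃ 
 ┃                                  ┃┃ 
 ┗━━━━━━━━━━━━━━━━━━━━━━━━━━━━━━━━━━┛┃ 
  5┗━━━━━━━━━━━━━━━━━━━━━━━━━━━━━━━━━┛ 
  6        0       0       0  ┃        
  7        0       0       0  ┃        
  8        0       0       0  ┃        
  9        0       0       0  ┃        
 10      503       0       0  ┃        
 11        0     452       0  ┃        
━━━━━━━━━━━━━━━━━━━━━━━━━━━━━━┛        
                                       
                                       
                                       
                                       
                                       
                                       
                                       


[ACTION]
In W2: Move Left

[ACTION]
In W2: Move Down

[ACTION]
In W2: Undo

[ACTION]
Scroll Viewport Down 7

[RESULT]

 ┃                                  ┃┃ 
 ┃                                  ┃┃ 
 ┗━━━━━━━━━━━━━━━━━━━━━━━━━━━━━━━━━━┛┃ 
  5┗━━━━━━━━━━━━━━━━━━━━━━━━━━━━━━━━━┛ 
  6        0       0       0  ┃        
  7        0       0       0  ┃        
  8        0       0       0  ┃        
  9        0       0       0  ┃        
 10      503       0       0  ┃        
 11        0     452       0  ┃        
━━━━━━━━━━━━━━━━━━━━━━━━━━━━━━┛        
                                       
                                       
                                       
                                       
                                       
                                       
                                       
                                       
                                       
                                       
                                       
                                       
                                       


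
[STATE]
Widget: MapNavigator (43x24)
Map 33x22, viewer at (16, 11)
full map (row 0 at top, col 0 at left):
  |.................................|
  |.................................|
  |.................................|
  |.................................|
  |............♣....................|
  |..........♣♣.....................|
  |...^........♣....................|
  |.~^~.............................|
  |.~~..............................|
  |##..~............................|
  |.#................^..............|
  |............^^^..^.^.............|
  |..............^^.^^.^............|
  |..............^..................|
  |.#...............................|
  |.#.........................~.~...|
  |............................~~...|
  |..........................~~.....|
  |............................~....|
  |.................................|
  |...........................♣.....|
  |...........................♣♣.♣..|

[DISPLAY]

                                           
     .................................     
     .................................     
     .................................     
     .................................     
     ............♣....................     
     ..........♣♣.....................     
     ...^........♣....................     
     .~^~.............................     
     .~~..............................     
     ##..~............................     
     .#................^..............     
     ............^^^.@^.^.............     
     ..............^^.^^.^............     
     ..............^..................     
     .#...............................     
     .#.........................~.~...     
     ............................~~...     
     ..........................~~.....     
     ............................~....     
     .................................     
     ...........................♣.....     
     ...........................♣♣.♣..     
                                           


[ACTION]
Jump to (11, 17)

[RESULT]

          ..........♣♣.....................
          ...^........♣....................
          .~^~.............................
          .~~..............................
          ##..~............................
          .#................^..............
          ............^^^..^.^.............
          ..............^^.^^.^............
          ..............^..................
          .#...............................
          .#.........................~.~...
          ............................~~...
          ...........@..............~~.....
          ............................~....
          .................................
          ...........................♣.....
          ...........................♣♣.♣..
                                           
                                           
                                           
                                           
                                           
                                           
                                           


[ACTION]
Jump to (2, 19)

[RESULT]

                   .~^~....................
                   .~~.....................
                   ##..~...................
                   .#................^.....
                   ............^^^..^.^....
                   ..............^^.^^.^...
                   ..............^.........
                   .#......................
                   .#......................
                   ........................
                   ........................
                   ........................
                   ..@.....................
                   ........................
                   ........................
                                           
                                           
                                           
                                           
                                           
                                           
                                           
                                           
                                           


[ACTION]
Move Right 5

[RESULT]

              .~^~.........................
              .~~..........................
              ##..~........................
              .#................^..........
              ............^^^..^.^.........
              ..............^^.^^.^........
              ..............^..............
              .#...........................
              .#.........................~.
              ............................~
              ..........................~~.
              ............................~
              .......@.....................
              ...........................♣.
              ...........................♣♣
                                           
                                           
                                           
                                           
                                           
                                           
                                           
                                           
                                           


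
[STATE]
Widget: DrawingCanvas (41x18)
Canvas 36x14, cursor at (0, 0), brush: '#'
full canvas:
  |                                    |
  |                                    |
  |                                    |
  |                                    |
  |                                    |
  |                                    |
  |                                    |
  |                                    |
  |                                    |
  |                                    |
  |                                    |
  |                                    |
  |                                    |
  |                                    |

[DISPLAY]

+                                        
                                         
                                         
                                         
                                         
                                         
                                         
                                         
                                         
                                         
                                         
                                         
                                         
                                         
                                         
                                         
                                         
                                         


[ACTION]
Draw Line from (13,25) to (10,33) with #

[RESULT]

+                                        
                                         
                                         
                                         
                                         
                                         
                                         
                                         
                                         
                                         
                                ##       
                              ##         
                           ###           
                         ##              
                                         
                                         
                                         
                                         


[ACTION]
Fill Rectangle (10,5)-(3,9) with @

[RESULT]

+                                        
                                         
                                         
     @@@@@                               
     @@@@@                               
     @@@@@                               
     @@@@@                               
     @@@@@                               
     @@@@@                               
     @@@@@                               
     @@@@@                      ##       
                              ##         
                           ###           
                         ##              
                                         
                                         
                                         
                                         


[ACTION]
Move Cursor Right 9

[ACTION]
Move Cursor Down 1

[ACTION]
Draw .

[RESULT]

                                         
         .                               
                                         
     @@@@@                               
     @@@@@                               
     @@@@@                               
     @@@@@                               
     @@@@@                               
     @@@@@                               
     @@@@@                               
     @@@@@                      ##       
                              ##         
                           ###           
                         ##              
                                         
                                         
                                         
                                         


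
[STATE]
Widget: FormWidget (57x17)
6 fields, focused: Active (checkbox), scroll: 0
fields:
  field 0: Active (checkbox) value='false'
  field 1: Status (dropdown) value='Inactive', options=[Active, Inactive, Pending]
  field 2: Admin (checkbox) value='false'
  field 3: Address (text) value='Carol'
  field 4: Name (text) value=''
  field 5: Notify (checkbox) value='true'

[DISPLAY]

> Active:     [ ]                                        
  Status:     [Inactive                                ▼]
  Admin:      [ ]                                        
  Address:    [Carol                                    ]
  Name:       [                                         ]
  Notify:     [x]                                        
                                                         
                                                         
                                                         
                                                         
                                                         
                                                         
                                                         
                                                         
                                                         
                                                         
                                                         


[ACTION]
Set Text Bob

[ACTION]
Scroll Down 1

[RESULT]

  Status:     [Inactive                                ▼]
  Admin:      [ ]                                        
  Address:    [Carol                                    ]
  Name:       [                                         ]
  Notify:     [x]                                        
                                                         
                                                         
                                                         
                                                         
                                                         
                                                         
                                                         
                                                         
                                                         
                                                         
                                                         
                                                         


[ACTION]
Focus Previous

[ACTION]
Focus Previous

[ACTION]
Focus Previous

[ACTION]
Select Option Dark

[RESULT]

  Status:     [Inactive                                ▼]
  Admin:      [ ]                                        
> Address:    [Carol                                    ]
  Name:       [                                         ]
  Notify:     [x]                                        
                                                         
                                                         
                                                         
                                                         
                                                         
                                                         
                                                         
                                                         
                                                         
                                                         
                                                         
                                                         


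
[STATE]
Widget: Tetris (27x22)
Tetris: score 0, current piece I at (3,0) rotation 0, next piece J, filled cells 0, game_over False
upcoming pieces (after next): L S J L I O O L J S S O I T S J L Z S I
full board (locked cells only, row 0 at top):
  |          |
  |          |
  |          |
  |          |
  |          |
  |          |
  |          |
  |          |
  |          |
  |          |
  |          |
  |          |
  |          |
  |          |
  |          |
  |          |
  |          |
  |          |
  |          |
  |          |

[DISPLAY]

   ████   │Next:           
          │█               
          │███             
          │                
          │                
          │                
          │Score:          
          │0               
          │                
          │                
          │                
          │                
          │                
          │                
          │                
          │                
          │                
          │                
          │                
          │                
          │                
          │                


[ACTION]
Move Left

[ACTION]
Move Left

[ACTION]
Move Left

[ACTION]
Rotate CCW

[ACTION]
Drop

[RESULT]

          │Next:           
█         │█               
█         │███             
█         │                
█         │                
          │                
          │Score:          
          │0               
          │                
          │                
          │                
          │                
          │                
          │                
          │                
          │                
          │                
          │                
          │                
          │                
          │                
          │                


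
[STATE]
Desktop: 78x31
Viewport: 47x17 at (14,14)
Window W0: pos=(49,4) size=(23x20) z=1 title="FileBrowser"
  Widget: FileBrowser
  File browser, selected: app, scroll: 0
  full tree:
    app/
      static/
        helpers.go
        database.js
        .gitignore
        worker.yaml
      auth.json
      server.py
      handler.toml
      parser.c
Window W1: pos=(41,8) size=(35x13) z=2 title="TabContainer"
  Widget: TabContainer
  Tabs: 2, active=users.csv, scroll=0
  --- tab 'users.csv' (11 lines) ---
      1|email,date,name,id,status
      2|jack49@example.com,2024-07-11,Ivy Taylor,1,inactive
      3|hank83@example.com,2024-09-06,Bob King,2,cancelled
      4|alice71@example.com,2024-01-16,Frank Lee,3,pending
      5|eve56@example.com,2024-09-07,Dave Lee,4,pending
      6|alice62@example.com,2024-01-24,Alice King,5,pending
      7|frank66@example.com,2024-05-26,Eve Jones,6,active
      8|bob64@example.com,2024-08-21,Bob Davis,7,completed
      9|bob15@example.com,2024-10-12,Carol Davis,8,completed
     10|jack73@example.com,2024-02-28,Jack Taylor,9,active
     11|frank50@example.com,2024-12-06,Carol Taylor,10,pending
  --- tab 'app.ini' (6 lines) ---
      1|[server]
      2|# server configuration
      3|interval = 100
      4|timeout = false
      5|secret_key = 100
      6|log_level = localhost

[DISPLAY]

                           ┃jack49@example.com,
                           ┃hank83@example.com,
                           ┃alice71@example.com
                           ┃eve56@example.com,2
                           ┃alice62@example.com
                           ┃frank66@example.com
                           ┗━━━━━━━━━━━━━━━━━━━
                                   ┃           
                                   ┃           
                                   ┗━━━━━━━━━━━
                                               
                                               
                                               
                                               
                                               
                                               
                                               


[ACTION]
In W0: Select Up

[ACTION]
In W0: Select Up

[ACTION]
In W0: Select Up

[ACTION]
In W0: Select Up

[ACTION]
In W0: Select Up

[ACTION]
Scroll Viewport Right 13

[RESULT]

              ┃jack49@example.com,2024-07-11,Iv
              ┃hank83@example.com,2024-09-06,Bo
              ┃alice71@example.com,2024-01-16,F
              ┃eve56@example.com,2024-09-07,Dav
              ┃alice62@example.com,2024-01-24,A
              ┃frank66@example.com,2024-05-26,E
              ┗━━━━━━━━━━━━━━━━━━━━━━━━━━━━━━━━
                      ┃                     ┃  
                      ┃                     ┃  
                      ┗━━━━━━━━━━━━━━━━━━━━━┛  
                                               
                                               
                                               
                                               
                                               
                                               
                                               
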